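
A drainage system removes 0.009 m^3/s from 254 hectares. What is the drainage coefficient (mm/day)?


DC = Q * 86400 / (A * 10000) * 1000
DC = 0.009 * 86400 / (254 * 10000) * 1000
DC = 777600.0000 / 2540000

0.3061 mm/day


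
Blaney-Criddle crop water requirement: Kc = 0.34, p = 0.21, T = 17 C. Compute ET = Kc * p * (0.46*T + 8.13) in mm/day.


ET = Kc * p * (0.46*T + 8.13)
ET = 0.34 * 0.21 * (0.46*17 + 8.13)
ET = 0.34 * 0.21 * 15.9500

1.1388 mm/day


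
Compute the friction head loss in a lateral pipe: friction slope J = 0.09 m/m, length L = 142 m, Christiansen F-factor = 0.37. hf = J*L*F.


hf = J * L * F = 0.09 * 142 * 0.37 = 4.7286 m

4.7286 m


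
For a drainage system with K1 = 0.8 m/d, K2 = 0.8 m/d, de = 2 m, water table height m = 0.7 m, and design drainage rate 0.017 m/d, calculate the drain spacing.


S^2 = 8*K2*de*m/q + 4*K1*m^2/q
S^2 = 8*0.8*2*0.7/0.017 + 4*0.8*0.7^2/0.017
S = sqrt(619.2941)

24.8856 m


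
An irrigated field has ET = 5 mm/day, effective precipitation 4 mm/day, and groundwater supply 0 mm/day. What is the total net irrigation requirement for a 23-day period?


Daily deficit = ET - Pe - GW = 5 - 4 - 0 = 1 mm/day
NIR = 1 * 23 = 23 mm

23.0000 mm


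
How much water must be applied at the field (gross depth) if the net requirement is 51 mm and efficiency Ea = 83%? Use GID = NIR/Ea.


Ea = 83% = 0.83
GID = NIR / Ea = 51 / 0.83 = 61.4458 mm

61.4458 mm


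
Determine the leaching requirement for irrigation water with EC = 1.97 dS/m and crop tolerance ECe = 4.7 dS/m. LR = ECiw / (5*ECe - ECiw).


LR = ECiw / (5*ECe - ECiw)
LR = 1.97 / (5*4.7 - 1.97)
LR = 1.97 / 21.5300

0.0915


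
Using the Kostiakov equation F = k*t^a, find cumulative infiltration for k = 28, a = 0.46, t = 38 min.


F = k * t^a = 28 * 38^0.46
F = 28 * 5.329672

149.2308 mm


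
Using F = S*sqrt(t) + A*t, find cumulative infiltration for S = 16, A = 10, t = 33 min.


F = S*sqrt(t) + A*t
F = 16*sqrt(33) + 10*33
F = 16*5.744563 + 330

421.9130 mm


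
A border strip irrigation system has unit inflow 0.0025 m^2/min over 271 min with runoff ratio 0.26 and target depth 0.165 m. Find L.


L = q*t/((1+r)*Z)
L = 0.0025*271/((1+0.26)*0.165)
L = 0.6775/0.2079

3.2588 m


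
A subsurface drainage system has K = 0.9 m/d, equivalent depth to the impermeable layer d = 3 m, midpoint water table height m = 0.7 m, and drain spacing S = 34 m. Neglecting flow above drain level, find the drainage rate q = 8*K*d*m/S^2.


q = 8*K*d*m/S^2
q = 8*0.9*3*0.7/34^2
q = 15.1200 / 1156

0.0131 m/d


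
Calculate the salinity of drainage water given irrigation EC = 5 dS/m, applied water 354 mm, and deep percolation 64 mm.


EC_dw = EC_iw * D_iw / D_dw
EC_dw = 5 * 354 / 64
EC_dw = 1770 / 64

27.6562 dS/m


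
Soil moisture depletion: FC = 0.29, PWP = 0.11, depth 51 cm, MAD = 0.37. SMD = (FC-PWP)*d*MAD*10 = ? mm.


SMD = (FC - PWP) * d * MAD * 10
SMD = (0.29 - 0.11) * 51 * 0.37 * 10
SMD = 0.1800 * 51 * 0.37 * 10

33.9660 mm


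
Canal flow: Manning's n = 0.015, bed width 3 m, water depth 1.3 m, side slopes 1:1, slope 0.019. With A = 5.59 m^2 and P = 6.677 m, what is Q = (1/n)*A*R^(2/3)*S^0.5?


R = A/P = 5.59/6.677 = 0.837202
Q = (1/0.015) * 5.59 * 0.837202^(2/3) * 0.019^0.5

45.6300 m^3/s


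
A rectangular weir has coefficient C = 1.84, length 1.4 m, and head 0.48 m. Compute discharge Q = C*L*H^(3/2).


Q = C * L * H^(3/2) = 1.84 * 1.4 * 0.48^1.5 = 1.84 * 1.4 * 0.332554

0.8567 m^3/s


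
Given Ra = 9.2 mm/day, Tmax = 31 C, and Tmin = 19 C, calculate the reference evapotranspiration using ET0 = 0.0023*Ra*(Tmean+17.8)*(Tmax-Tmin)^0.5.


Tmean = (Tmax + Tmin)/2 = (31 + 19)/2 = 25.0
ET0 = 0.0023 * 9.2 * (25.0 + 17.8) * sqrt(31 - 19)
ET0 = 0.0023 * 9.2 * 42.8 * 3.464102

3.1373 mm/day


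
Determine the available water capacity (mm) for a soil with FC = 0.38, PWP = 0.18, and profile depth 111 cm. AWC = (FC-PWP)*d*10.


AWC = (FC - PWP) * d * 10
AWC = (0.38 - 0.18) * 111 * 10
AWC = 0.2000 * 111 * 10

222.0000 mm


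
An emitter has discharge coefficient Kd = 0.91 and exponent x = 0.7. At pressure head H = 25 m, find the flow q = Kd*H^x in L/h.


q = Kd * H^x = 0.91 * 25^0.7 = 0.91 * 9.518270

8.6616 L/h


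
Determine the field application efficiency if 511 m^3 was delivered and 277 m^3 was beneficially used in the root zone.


Ea = V_root / V_field * 100 = 277 / 511 * 100 = 54.2074%

54.2074 %


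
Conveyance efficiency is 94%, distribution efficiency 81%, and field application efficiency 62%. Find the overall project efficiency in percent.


Ec = 0.94, Eb = 0.81, Ea = 0.62
E = 0.94 * 0.81 * 0.62 * 100 = 47.2068%

47.2068 %


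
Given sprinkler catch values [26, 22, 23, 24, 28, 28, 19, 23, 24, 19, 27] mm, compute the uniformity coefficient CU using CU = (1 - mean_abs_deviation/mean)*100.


mean = 23.909091 mm
MAD = 2.462810 mm
CU = (1 - 2.462810/23.909091)*100

89.6993 %


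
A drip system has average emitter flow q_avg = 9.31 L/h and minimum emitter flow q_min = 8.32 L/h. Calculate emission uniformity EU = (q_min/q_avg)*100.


EU = (q_min/q_avg)*100 = (8.32/9.31)*100 = 89.3663%

89.3663 %


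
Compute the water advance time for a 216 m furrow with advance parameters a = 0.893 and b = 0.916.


t = (L/a)^(1/b)
t = (216/0.893)^(1/0.916)
t = 241.881299^(1/0.916)

400.1160 min


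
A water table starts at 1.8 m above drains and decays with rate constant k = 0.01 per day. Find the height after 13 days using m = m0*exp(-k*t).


m = m0 * exp(-k*t)
m = 1.8 * exp(-0.01 * 13)
m = 1.8 * exp(-0.1300)

1.5806 m


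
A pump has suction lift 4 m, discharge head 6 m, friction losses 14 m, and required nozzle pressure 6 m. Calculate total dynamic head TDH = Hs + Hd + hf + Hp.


TDH = Hs + Hd + hf + Hp = 4 + 6 + 14 + 6 = 30

30 m


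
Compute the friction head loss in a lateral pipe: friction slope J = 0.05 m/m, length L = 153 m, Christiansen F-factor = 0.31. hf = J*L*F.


hf = J * L * F = 0.05 * 153 * 0.31 = 2.3715 m

2.3715 m


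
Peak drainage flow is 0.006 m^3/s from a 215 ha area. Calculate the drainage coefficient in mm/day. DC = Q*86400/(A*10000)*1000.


DC = Q * 86400 / (A * 10000) * 1000
DC = 0.006 * 86400 / (215 * 10000) * 1000
DC = 518400.0000 / 2150000

0.2411 mm/day


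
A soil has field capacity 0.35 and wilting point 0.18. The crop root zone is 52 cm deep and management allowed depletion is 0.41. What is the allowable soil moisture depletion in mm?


SMD = (FC - PWP) * d * MAD * 10
SMD = (0.35 - 0.18) * 52 * 0.41 * 10
SMD = 0.1700 * 52 * 0.41 * 10

36.2440 mm


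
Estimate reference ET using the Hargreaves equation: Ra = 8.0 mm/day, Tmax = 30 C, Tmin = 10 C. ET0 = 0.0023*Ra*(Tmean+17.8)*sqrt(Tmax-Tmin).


Tmean = (Tmax + Tmin)/2 = (30 + 10)/2 = 20.0
ET0 = 0.0023 * 8.0 * (20.0 + 17.8) * sqrt(30 - 10)
ET0 = 0.0023 * 8.0 * 37.8 * 4.472136

3.1105 mm/day


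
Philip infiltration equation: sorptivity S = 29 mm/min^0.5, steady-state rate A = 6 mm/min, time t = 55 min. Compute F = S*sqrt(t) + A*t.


F = S*sqrt(t) + A*t
F = 29*sqrt(55) + 6*55
F = 29*7.416198 + 330

545.0697 mm


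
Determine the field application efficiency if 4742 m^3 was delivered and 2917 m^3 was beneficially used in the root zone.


Ea = V_root / V_field * 100 = 2917 / 4742 * 100 = 61.5141%

61.5141 %


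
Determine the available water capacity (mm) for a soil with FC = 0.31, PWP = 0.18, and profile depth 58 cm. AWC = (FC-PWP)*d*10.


AWC = (FC - PWP) * d * 10
AWC = (0.31 - 0.18) * 58 * 10
AWC = 0.1300 * 58 * 10

75.4000 mm


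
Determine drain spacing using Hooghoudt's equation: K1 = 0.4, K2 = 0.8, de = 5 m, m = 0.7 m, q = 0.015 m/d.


S^2 = 8*K2*de*m/q + 4*K1*m^2/q
S^2 = 8*0.8*5*0.7/0.015 + 4*0.4*0.7^2/0.015
S = sqrt(1545.6000)

39.3141 m


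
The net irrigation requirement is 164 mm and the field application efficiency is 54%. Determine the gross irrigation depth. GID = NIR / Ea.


Ea = 54% = 0.54
GID = NIR / Ea = 164 / 0.54 = 303.7037 mm

303.7037 mm


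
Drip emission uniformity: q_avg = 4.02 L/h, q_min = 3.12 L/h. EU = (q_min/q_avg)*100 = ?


EU = (q_min/q_avg)*100 = (3.12/4.02)*100 = 77.6119%

77.6119 %


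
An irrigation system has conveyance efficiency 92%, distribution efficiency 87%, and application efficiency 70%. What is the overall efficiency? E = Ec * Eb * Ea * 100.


Ec = 0.92, Eb = 0.87, Ea = 0.7
E = 0.92 * 0.87 * 0.7 * 100 = 56.0280%

56.0280 %


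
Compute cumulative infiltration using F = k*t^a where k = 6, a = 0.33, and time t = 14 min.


F = k * t^a = 6 * 14^0.33
F = 6 * 2.389034

14.3342 mm


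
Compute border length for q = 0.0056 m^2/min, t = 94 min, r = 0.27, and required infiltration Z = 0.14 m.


L = q*t/((1+r)*Z)
L = 0.0056*94/((1+0.27)*0.14)
L = 0.5264/0.1778

2.9606 m


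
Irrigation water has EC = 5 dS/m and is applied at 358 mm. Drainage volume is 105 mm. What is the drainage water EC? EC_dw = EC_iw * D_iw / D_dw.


EC_dw = EC_iw * D_iw / D_dw
EC_dw = 5 * 358 / 105
EC_dw = 1790 / 105

17.0476 dS/m


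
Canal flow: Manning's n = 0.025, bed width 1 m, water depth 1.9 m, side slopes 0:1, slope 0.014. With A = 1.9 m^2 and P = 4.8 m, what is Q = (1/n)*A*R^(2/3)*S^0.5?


R = A/P = 1.9/4.8 = 0.395833
Q = (1/0.025) * 1.9 * 0.395833^(2/3) * 0.014^0.5

4.8479 m^3/s


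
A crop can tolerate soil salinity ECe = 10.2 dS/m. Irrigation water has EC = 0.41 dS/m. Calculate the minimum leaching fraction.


LR = ECiw / (5*ECe - ECiw)
LR = 0.41 / (5*10.2 - 0.41)
LR = 0.41 / 50.5900

0.0081


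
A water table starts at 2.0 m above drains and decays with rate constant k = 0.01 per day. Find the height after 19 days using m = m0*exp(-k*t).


m = m0 * exp(-k*t)
m = 2.0 * exp(-0.01 * 19)
m = 2.0 * exp(-0.1900)

1.6539 m


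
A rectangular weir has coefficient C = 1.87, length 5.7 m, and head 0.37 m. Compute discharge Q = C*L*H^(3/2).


Q = C * L * H^(3/2) = 1.87 * 5.7 * 0.37^1.5 = 1.87 * 5.7 * 0.225062

2.3989 m^3/s


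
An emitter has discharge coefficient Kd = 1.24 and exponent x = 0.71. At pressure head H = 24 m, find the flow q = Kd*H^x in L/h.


q = Kd * H^x = 1.24 * 24^0.71 = 1.24 * 9.548826

11.8405 L/h


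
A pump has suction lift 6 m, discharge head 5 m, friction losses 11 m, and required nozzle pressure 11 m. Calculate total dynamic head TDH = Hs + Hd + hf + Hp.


TDH = Hs + Hd + hf + Hp = 6 + 5 + 11 + 11 = 33

33 m


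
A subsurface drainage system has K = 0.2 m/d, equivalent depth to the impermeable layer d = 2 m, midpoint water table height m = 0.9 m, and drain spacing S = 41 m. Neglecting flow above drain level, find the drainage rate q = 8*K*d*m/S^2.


q = 8*K*d*m/S^2
q = 8*0.2*2*0.9/41^2
q = 2.8800 / 1681

0.0017 m/d


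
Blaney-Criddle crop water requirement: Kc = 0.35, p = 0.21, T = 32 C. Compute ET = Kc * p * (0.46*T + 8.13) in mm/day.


ET = Kc * p * (0.46*T + 8.13)
ET = 0.35 * 0.21 * (0.46*32 + 8.13)
ET = 0.35 * 0.21 * 22.8500

1.6795 mm/day


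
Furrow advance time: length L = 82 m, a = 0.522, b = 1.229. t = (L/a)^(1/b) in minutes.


t = (L/a)^(1/b)
t = (82/0.522)^(1/1.229)
t = 157.088123^(1/1.229)

61.2259 min


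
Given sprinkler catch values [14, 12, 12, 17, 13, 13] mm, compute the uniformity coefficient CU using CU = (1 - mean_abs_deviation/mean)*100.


mean = 13.500000 mm
MAD = 1.333333 mm
CU = (1 - 1.333333/13.500000)*100

90.1235 %


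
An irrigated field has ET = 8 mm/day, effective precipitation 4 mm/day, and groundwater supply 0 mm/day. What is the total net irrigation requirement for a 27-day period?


Daily deficit = ET - Pe - GW = 8 - 4 - 0 = 4 mm/day
NIR = 4 * 27 = 108 mm

108.0000 mm


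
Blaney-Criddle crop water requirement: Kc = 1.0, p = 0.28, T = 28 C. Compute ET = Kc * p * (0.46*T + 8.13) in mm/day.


ET = Kc * p * (0.46*T + 8.13)
ET = 1.0 * 0.28 * (0.46*28 + 8.13)
ET = 1.0 * 0.28 * 21.0100

5.8828 mm/day


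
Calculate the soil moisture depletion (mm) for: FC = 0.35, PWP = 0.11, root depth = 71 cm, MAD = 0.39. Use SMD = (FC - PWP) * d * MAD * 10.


SMD = (FC - PWP) * d * MAD * 10
SMD = (0.35 - 0.11) * 71 * 0.39 * 10
SMD = 0.2400 * 71 * 0.39 * 10

66.4560 mm


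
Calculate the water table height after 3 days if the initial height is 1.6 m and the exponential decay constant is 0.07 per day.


m = m0 * exp(-k*t)
m = 1.6 * exp(-0.07 * 3)
m = 1.6 * exp(-0.2100)

1.2969 m


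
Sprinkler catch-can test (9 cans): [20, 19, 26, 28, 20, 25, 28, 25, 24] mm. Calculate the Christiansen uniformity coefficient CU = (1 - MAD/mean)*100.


mean = 23.888889 mm
MAD = 2.814815 mm
CU = (1 - 2.814815/23.888889)*100

88.2171 %


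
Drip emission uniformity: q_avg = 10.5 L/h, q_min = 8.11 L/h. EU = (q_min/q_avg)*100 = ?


EU = (q_min/q_avg)*100 = (8.11/10.5)*100 = 77.2381%

77.2381 %


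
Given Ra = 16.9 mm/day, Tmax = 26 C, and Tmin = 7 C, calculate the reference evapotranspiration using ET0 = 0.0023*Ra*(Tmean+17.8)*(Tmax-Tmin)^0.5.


Tmean = (Tmax + Tmin)/2 = (26 + 7)/2 = 16.5
ET0 = 0.0023 * 16.9 * (16.5 + 17.8) * sqrt(26 - 7)
ET0 = 0.0023 * 16.9 * 34.3 * 4.358899

5.8115 mm/day


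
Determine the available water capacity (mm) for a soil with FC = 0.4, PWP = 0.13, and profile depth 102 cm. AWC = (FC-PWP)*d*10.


AWC = (FC - PWP) * d * 10
AWC = (0.4 - 0.13) * 102 * 10
AWC = 0.2700 * 102 * 10

275.4000 mm


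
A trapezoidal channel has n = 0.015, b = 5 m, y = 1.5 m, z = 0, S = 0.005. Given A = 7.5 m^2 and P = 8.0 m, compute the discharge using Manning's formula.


R = A/P = 7.5/8.0 = 0.937500
Q = (1/0.015) * 7.5 * 0.937500^(2/3) * 0.005^0.5

33.8664 m^3/s


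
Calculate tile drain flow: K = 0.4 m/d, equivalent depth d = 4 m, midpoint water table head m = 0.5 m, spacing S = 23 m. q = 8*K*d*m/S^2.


q = 8*K*d*m/S^2
q = 8*0.4*4*0.5/23^2
q = 6.4000 / 529

0.0121 m/d


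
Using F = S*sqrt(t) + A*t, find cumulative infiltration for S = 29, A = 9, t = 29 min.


F = S*sqrt(t) + A*t
F = 29*sqrt(29) + 9*29
F = 29*5.385165 + 261

417.1698 mm


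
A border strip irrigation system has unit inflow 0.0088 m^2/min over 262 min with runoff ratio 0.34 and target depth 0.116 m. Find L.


L = q*t/((1+r)*Z)
L = 0.0088*262/((1+0.34)*0.116)
L = 2.3056/0.15544

14.8327 m


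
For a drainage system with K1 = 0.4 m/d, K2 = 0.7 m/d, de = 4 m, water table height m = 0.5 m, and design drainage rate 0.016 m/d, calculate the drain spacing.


S^2 = 8*K2*de*m/q + 4*K1*m^2/q
S^2 = 8*0.7*4*0.5/0.016 + 4*0.4*0.5^2/0.016
S = sqrt(725.0000)

26.9258 m


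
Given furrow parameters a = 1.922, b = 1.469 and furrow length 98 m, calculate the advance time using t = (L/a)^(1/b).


t = (L/a)^(1/b)
t = (98/1.922)^(1/1.469)
t = 50.988554^(1/1.469)

14.5324 min


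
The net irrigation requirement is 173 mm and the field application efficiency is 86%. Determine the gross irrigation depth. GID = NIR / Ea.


Ea = 86% = 0.86
GID = NIR / Ea = 173 / 0.86 = 201.1628 mm

201.1628 mm


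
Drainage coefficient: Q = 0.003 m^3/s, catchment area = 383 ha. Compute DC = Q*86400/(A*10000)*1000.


DC = Q * 86400 / (A * 10000) * 1000
DC = 0.003 * 86400 / (383 * 10000) * 1000
DC = 259200.0000 / 3830000

0.0677 mm/day


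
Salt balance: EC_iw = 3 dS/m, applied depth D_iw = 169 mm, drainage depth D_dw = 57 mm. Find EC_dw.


EC_dw = EC_iw * D_iw / D_dw
EC_dw = 3 * 169 / 57
EC_dw = 507 / 57

8.8947 dS/m


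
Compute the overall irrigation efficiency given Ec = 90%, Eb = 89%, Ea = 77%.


Ec = 0.9, Eb = 0.89, Ea = 0.77
E = 0.9 * 0.89 * 0.77 * 100 = 61.6770%

61.6770 %


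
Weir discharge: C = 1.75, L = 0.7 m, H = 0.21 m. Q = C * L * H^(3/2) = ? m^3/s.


Q = C * L * H^(3/2) = 1.75 * 0.7 * 0.21^1.5 = 1.75 * 0.7 * 0.096234

0.1179 m^3/s


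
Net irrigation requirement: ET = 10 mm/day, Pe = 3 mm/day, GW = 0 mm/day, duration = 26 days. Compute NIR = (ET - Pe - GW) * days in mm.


Daily deficit = ET - Pe - GW = 10 - 3 - 0 = 7 mm/day
NIR = 7 * 26 = 182 mm

182.0000 mm


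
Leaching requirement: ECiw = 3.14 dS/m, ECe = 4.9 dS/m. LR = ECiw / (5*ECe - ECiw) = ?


LR = ECiw / (5*ECe - ECiw)
LR = 3.14 / (5*4.9 - 3.14)
LR = 3.14 / 21.3600

0.1470


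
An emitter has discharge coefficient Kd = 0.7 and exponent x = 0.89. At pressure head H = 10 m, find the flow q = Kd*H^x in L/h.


q = Kd * H^x = 0.7 * 10^0.89 = 0.7 * 7.762471

5.4337 L/h


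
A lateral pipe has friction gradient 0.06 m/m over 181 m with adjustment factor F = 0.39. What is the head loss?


hf = J * L * F = 0.06 * 181 * 0.39 = 4.2354 m

4.2354 m


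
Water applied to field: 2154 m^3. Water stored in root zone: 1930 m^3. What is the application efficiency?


Ea = V_root / V_field * 100 = 1930 / 2154 * 100 = 89.6007%

89.6007 %


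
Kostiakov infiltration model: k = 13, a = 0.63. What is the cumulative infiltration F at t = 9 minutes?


F = k * t^a = 13 * 9^0.63
F = 13 * 3.991837

51.8939 mm


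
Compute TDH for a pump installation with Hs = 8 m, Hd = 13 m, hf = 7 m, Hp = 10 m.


TDH = Hs + Hd + hf + Hp = 8 + 13 + 7 + 10 = 38

38 m


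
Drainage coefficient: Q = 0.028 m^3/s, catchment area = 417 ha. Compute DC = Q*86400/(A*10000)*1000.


DC = Q * 86400 / (A * 10000) * 1000
DC = 0.028 * 86400 / (417 * 10000) * 1000
DC = 2419200.0000 / 4170000

0.5801 mm/day


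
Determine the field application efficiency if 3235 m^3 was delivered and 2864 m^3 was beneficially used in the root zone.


Ea = V_root / V_field * 100 = 2864 / 3235 * 100 = 88.5317%

88.5317 %


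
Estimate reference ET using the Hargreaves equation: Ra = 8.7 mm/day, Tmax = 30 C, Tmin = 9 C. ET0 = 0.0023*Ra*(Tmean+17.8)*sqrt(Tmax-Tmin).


Tmean = (Tmax + Tmin)/2 = (30 + 9)/2 = 19.5
ET0 = 0.0023 * 8.7 * (19.5 + 17.8) * sqrt(30 - 9)
ET0 = 0.0023 * 8.7 * 37.3 * 4.582576

3.4203 mm/day


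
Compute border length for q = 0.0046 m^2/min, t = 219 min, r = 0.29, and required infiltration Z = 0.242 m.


L = q*t/((1+r)*Z)
L = 0.0046*219/((1+0.29)*0.242)
L = 1.0074/0.31218

3.2270 m


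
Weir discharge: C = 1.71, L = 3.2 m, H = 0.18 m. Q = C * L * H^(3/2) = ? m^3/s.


Q = C * L * H^(3/2) = 1.71 * 3.2 * 0.18^1.5 = 1.71 * 3.2 * 0.076368

0.4179 m^3/s


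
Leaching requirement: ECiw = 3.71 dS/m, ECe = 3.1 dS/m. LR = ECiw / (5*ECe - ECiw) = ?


LR = ECiw / (5*ECe - ECiw)
LR = 3.71 / (5*3.1 - 3.71)
LR = 3.71 / 11.7900

0.3147


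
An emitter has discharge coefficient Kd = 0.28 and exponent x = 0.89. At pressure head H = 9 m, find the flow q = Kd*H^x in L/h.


q = Kd * H^x = 0.28 * 9^0.89 = 0.28 * 7.067663

1.9789 L/h


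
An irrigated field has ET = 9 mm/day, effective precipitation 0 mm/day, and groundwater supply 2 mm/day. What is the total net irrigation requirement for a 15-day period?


Daily deficit = ET - Pe - GW = 9 - 0 - 2 = 7 mm/day
NIR = 7 * 15 = 105 mm

105.0000 mm


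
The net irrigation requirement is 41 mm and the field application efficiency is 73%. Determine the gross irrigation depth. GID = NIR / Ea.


Ea = 73% = 0.73
GID = NIR / Ea = 41 / 0.73 = 56.1644 mm

56.1644 mm


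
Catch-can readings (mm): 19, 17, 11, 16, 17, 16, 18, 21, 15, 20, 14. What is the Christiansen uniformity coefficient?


mean = 16.727273 mm
MAD = 2.115702 mm
CU = (1 - 2.115702/16.727273)*100

87.3518 %


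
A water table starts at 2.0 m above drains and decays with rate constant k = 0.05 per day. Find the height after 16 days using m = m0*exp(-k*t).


m = m0 * exp(-k*t)
m = 2.0 * exp(-0.05 * 16)
m = 2.0 * exp(-0.8000)

0.8987 m


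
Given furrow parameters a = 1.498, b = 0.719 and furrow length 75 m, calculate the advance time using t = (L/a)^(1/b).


t = (L/a)^(1/b)
t = (75/1.498)^(1/0.719)
t = 50.066756^(1/0.719)

231.0832 min


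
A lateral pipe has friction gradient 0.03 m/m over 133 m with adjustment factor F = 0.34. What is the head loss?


hf = J * L * F = 0.03 * 133 * 0.34 = 1.3566 m

1.3566 m


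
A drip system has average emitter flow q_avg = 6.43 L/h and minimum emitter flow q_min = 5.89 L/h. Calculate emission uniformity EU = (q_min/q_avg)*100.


EU = (q_min/q_avg)*100 = (5.89/6.43)*100 = 91.6019%

91.6019 %


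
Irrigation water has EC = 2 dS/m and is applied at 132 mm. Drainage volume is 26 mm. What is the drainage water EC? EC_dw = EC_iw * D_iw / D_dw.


EC_dw = EC_iw * D_iw / D_dw
EC_dw = 2 * 132 / 26
EC_dw = 264 / 26

10.1538 dS/m


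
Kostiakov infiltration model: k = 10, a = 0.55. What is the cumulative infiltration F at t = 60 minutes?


F = k * t^a = 10 * 60^0.55
F = 10 * 9.505680

95.0568 mm


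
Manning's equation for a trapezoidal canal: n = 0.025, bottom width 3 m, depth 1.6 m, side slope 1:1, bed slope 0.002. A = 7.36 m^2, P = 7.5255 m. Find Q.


R = A/P = 7.36/7.5255 = 0.978008
Q = (1/0.025) * 7.36 * 0.978008^(2/3) * 0.002^0.5

12.9722 m^3/s


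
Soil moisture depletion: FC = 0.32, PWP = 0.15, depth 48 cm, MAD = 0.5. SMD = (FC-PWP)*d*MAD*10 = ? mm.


SMD = (FC - PWP) * d * MAD * 10
SMD = (0.32 - 0.15) * 48 * 0.5 * 10
SMD = 0.1700 * 48 * 0.5 * 10

40.8000 mm


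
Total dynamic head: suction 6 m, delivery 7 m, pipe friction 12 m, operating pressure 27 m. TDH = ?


TDH = Hs + Hd + hf + Hp = 6 + 7 + 12 + 27 = 52

52 m


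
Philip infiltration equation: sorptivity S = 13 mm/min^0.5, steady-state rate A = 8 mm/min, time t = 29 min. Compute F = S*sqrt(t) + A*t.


F = S*sqrt(t) + A*t
F = 13*sqrt(29) + 8*29
F = 13*5.385165 + 232

302.0071 mm


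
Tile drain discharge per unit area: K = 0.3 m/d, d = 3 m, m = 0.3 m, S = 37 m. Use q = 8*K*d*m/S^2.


q = 8*K*d*m/S^2
q = 8*0.3*3*0.3/37^2
q = 2.1600 / 1369

0.0016 m/d


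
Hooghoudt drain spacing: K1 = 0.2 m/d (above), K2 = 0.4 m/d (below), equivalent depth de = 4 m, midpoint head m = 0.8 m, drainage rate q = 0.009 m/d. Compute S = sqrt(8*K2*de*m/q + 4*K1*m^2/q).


S^2 = 8*K2*de*m/q + 4*K1*m^2/q
S^2 = 8*0.4*4*0.8/0.009 + 4*0.2*0.8^2/0.009
S = sqrt(1194.6667)

34.5640 m


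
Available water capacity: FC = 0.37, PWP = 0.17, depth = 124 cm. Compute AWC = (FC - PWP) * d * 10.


AWC = (FC - PWP) * d * 10
AWC = (0.37 - 0.17) * 124 * 10
AWC = 0.2000 * 124 * 10

248.0000 mm


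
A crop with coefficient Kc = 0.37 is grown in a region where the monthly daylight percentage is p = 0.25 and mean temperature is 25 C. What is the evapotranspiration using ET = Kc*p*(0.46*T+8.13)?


ET = Kc * p * (0.46*T + 8.13)
ET = 0.37 * 0.25 * (0.46*25 + 8.13)
ET = 0.37 * 0.25 * 19.6300

1.8158 mm/day


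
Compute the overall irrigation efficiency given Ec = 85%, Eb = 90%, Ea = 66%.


Ec = 0.85, Eb = 0.9, Ea = 0.66
E = 0.85 * 0.9 * 0.66 * 100 = 50.4900%

50.4900 %


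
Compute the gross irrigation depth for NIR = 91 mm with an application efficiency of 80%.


Ea = 80% = 0.8
GID = NIR / Ea = 91 / 0.8 = 113.7500 mm

113.7500 mm


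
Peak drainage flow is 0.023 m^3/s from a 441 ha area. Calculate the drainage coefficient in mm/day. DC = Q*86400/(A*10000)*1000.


DC = Q * 86400 / (A * 10000) * 1000
DC = 0.023 * 86400 / (441 * 10000) * 1000
DC = 1987200.0000 / 4410000

0.4506 mm/day


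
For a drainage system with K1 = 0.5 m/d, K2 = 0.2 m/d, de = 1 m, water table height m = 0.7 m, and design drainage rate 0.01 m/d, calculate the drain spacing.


S^2 = 8*K2*de*m/q + 4*K1*m^2/q
S^2 = 8*0.2*1*0.7/0.01 + 4*0.5*0.7^2/0.01
S = sqrt(210.0000)

14.4914 m


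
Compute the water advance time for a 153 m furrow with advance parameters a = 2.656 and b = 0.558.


t = (L/a)^(1/b)
t = (153/2.656)^(1/0.558)
t = 57.605422^(1/0.558)

1428.7369 min


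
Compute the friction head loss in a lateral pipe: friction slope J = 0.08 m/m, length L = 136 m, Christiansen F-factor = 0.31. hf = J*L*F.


hf = J * L * F = 0.08 * 136 * 0.31 = 3.3728 m

3.3728 m


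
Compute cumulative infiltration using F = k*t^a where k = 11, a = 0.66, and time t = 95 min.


F = k * t^a = 11 * 95^0.66
F = 11 * 20.197498

222.1725 mm


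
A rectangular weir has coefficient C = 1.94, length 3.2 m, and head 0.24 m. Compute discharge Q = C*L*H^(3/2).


Q = C * L * H^(3/2) = 1.94 * 3.2 * 0.24^1.5 = 1.94 * 3.2 * 0.117576

0.7299 m^3/s


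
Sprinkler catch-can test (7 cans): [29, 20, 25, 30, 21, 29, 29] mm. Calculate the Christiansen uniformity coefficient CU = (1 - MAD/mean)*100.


mean = 26.142857 mm
MAD = 3.551020 mm
CU = (1 - 3.551020/26.142857)*100

86.4169 %


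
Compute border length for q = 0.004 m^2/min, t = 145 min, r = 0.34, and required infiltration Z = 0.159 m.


L = q*t/((1+r)*Z)
L = 0.004*145/((1+0.34)*0.159)
L = 0.58/0.21306

2.7222 m


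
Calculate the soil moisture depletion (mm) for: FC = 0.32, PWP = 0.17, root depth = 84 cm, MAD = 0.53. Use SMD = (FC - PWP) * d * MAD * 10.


SMD = (FC - PWP) * d * MAD * 10
SMD = (0.32 - 0.17) * 84 * 0.53 * 10
SMD = 0.1500 * 84 * 0.53 * 10

66.7800 mm


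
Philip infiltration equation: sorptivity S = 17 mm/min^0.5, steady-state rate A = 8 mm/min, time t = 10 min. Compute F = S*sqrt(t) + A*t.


F = S*sqrt(t) + A*t
F = 17*sqrt(10) + 8*10
F = 17*3.162278 + 80

133.7587 mm


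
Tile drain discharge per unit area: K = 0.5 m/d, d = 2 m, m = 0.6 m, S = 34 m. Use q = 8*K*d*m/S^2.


q = 8*K*d*m/S^2
q = 8*0.5*2*0.6/34^2
q = 4.8000 / 1156

0.0042 m/d


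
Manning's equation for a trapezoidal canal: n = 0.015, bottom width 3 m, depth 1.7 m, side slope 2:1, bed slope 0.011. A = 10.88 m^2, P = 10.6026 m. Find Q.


R = A/P = 10.88/10.6026 = 1.026163
Q = (1/0.015) * 10.88 * 1.026163^(2/3) * 0.011^0.5

77.3948 m^3/s


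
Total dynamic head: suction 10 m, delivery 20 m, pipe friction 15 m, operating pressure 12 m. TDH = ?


TDH = Hs + Hd + hf + Hp = 10 + 20 + 15 + 12 = 57

57 m


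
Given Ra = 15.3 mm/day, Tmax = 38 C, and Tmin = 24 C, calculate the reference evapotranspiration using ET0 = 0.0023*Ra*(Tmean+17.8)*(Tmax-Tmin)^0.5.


Tmean = (Tmax + Tmin)/2 = (38 + 24)/2 = 31.0
ET0 = 0.0023 * 15.3 * (31.0 + 17.8) * sqrt(38 - 24)
ET0 = 0.0023 * 15.3 * 48.8 * 3.741657

6.4254 mm/day


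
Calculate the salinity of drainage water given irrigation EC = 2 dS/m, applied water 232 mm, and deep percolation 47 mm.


EC_dw = EC_iw * D_iw / D_dw
EC_dw = 2 * 232 / 47
EC_dw = 464 / 47

9.8723 dS/m


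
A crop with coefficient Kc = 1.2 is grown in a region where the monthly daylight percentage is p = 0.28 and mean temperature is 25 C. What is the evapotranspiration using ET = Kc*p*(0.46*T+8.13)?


ET = Kc * p * (0.46*T + 8.13)
ET = 1.2 * 0.28 * (0.46*25 + 8.13)
ET = 1.2 * 0.28 * 19.6300

6.5957 mm/day


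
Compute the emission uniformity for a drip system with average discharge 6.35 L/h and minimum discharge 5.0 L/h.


EU = (q_min/q_avg)*100 = (5.0/6.35)*100 = 78.7402%

78.7402 %


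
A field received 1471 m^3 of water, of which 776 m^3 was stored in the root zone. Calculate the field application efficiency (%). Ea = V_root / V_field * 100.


Ea = V_root / V_field * 100 = 776 / 1471 * 100 = 52.7532%

52.7532 %


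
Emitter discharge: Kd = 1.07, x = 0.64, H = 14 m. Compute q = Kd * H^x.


q = Kd * H^x = 1.07 * 14^0.64 = 1.07 * 5.414046

5.7930 L/h


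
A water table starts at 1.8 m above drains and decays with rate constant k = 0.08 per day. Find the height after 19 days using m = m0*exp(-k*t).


m = m0 * exp(-k*t)
m = 1.8 * exp(-0.08 * 19)
m = 1.8 * exp(-1.5200)

0.3937 m


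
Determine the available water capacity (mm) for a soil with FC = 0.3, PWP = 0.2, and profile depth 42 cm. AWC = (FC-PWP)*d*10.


AWC = (FC - PWP) * d * 10
AWC = (0.3 - 0.2) * 42 * 10
AWC = 0.1000 * 42 * 10

42.0000 mm


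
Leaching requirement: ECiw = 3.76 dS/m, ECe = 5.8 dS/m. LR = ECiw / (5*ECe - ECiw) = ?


LR = ECiw / (5*ECe - ECiw)
LR = 3.76 / (5*5.8 - 3.76)
LR = 3.76 / 25.2400

0.1490


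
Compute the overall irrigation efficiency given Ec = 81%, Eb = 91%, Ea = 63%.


Ec = 0.81, Eb = 0.91, Ea = 0.63
E = 0.81 * 0.91 * 0.63 * 100 = 46.4373%

46.4373 %


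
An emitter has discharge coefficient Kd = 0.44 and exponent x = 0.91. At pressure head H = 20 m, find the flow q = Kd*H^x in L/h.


q = Kd * H^x = 0.44 * 20^0.91 = 0.44 * 15.273455

6.7203 L/h


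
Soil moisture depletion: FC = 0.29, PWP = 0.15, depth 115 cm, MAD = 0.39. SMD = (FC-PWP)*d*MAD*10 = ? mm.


SMD = (FC - PWP) * d * MAD * 10
SMD = (0.29 - 0.15) * 115 * 0.39 * 10
SMD = 0.1400 * 115 * 0.39 * 10

62.7900 mm


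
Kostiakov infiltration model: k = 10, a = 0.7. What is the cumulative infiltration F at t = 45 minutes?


F = k * t^a = 10 * 45^0.7
F = 10 * 14.363119

143.6312 mm


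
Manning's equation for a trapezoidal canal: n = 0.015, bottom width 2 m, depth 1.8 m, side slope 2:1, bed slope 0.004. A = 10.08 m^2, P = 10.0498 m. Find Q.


R = A/P = 10.08/10.0498 = 1.003005
Q = (1/0.015) * 10.08 * 1.003005^(2/3) * 0.004^0.5

42.5861 m^3/s


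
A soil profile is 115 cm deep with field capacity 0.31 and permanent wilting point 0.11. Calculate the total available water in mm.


AWC = (FC - PWP) * d * 10
AWC = (0.31 - 0.11) * 115 * 10
AWC = 0.2000 * 115 * 10

230.0000 mm


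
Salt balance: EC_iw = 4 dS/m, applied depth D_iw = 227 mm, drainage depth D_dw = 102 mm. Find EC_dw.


EC_dw = EC_iw * D_iw / D_dw
EC_dw = 4 * 227 / 102
EC_dw = 908 / 102

8.9020 dS/m


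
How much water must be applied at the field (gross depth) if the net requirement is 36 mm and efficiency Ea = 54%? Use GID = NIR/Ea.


Ea = 54% = 0.54
GID = NIR / Ea = 36 / 0.54 = 66.6667 mm

66.6667 mm


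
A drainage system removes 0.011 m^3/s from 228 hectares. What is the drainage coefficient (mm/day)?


DC = Q * 86400 / (A * 10000) * 1000
DC = 0.011 * 86400 / (228 * 10000) * 1000
DC = 950400.0000 / 2280000

0.4168 mm/day


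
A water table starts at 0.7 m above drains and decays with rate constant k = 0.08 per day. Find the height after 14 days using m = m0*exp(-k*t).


m = m0 * exp(-k*t)
m = 0.7 * exp(-0.08 * 14)
m = 0.7 * exp(-1.1200)

0.2284 m


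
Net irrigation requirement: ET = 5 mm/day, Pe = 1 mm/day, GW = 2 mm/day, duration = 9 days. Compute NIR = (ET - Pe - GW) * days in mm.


Daily deficit = ET - Pe - GW = 5 - 1 - 2 = 2 mm/day
NIR = 2 * 9 = 18 mm

18.0000 mm


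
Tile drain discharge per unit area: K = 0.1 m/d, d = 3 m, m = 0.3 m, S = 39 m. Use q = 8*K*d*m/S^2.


q = 8*K*d*m/S^2
q = 8*0.1*3*0.3/39^2
q = 0.7200 / 1521

4.7337e-04 m/d


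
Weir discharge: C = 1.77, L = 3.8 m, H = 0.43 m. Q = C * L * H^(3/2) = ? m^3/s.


Q = C * L * H^(3/2) = 1.77 * 3.8 * 0.43^1.5 = 1.77 * 3.8 * 0.281970

1.8965 m^3/s


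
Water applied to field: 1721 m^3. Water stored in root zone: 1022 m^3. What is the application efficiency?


Ea = V_root / V_field * 100 = 1022 / 1721 * 100 = 59.3841%

59.3841 %


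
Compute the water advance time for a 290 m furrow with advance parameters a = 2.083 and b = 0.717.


t = (L/a)^(1/b)
t = (290/2.083)^(1/0.717)
t = 139.222276^(1/0.717)

976.8567 min


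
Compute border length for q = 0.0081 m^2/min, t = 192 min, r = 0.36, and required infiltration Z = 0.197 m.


L = q*t/((1+r)*Z)
L = 0.0081*192/((1+0.36)*0.197)
L = 1.5552/0.26792

5.8047 m


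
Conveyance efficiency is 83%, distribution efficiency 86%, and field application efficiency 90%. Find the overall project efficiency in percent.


Ec = 0.83, Eb = 0.86, Ea = 0.9
E = 0.83 * 0.86 * 0.9 * 100 = 64.2420%

64.2420 %


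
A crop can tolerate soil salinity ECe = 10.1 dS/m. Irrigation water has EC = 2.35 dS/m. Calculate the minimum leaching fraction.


LR = ECiw / (5*ECe - ECiw)
LR = 2.35 / (5*10.1 - 2.35)
LR = 2.35 / 48.1500

0.0488


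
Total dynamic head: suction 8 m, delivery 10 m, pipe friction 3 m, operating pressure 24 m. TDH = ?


TDH = Hs + Hd + hf + Hp = 8 + 10 + 3 + 24 = 45

45 m


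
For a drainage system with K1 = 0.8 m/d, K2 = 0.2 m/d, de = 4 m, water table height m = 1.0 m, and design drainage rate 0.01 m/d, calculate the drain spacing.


S^2 = 8*K2*de*m/q + 4*K1*m^2/q
S^2 = 8*0.2*4*1.0/0.01 + 4*0.8*1.0^2/0.01
S = sqrt(960.0000)

30.9839 m


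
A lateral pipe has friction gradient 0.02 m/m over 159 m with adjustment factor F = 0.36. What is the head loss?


hf = J * L * F = 0.02 * 159 * 0.36 = 1.1448 m

1.1448 m


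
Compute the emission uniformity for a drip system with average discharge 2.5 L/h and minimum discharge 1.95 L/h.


EU = (q_min/q_avg)*100 = (1.95/2.5)*100 = 78.0000%

78.0000 %


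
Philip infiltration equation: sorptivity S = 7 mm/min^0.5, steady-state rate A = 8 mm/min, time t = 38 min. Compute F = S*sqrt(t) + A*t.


F = S*sqrt(t) + A*t
F = 7*sqrt(38) + 8*38
F = 7*6.164414 + 304

347.1509 mm


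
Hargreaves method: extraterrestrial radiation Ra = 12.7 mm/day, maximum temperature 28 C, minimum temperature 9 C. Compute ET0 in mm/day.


Tmean = (Tmax + Tmin)/2 = (28 + 9)/2 = 18.5
ET0 = 0.0023 * 12.7 * (18.5 + 17.8) * sqrt(28 - 9)
ET0 = 0.0023 * 12.7 * 36.3 * 4.358899

4.6218 mm/day


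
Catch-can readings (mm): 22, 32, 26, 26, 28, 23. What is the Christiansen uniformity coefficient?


mean = 26.166667 mm
MAD = 2.555556 mm
CU = (1 - 2.555556/26.166667)*100

90.2335 %


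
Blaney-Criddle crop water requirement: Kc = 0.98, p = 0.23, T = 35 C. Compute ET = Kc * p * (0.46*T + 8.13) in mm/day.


ET = Kc * p * (0.46*T + 8.13)
ET = 0.98 * 0.23 * (0.46*35 + 8.13)
ET = 0.98 * 0.23 * 24.2300

5.4614 mm/day


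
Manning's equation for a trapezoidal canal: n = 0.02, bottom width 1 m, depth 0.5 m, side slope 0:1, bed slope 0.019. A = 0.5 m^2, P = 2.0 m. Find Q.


R = A/P = 0.5/2.0 = 0.250000
Q = (1/0.02) * 0.5 * 0.250000^(2/3) * 0.019^0.5

1.3676 m^3/s


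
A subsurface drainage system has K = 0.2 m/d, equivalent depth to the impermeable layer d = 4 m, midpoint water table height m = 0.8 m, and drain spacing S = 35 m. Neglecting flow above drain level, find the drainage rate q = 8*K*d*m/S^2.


q = 8*K*d*m/S^2
q = 8*0.2*4*0.8/35^2
q = 5.1200 / 1225

0.0042 m/d


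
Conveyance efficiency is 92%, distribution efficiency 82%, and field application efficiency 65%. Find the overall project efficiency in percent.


Ec = 0.92, Eb = 0.82, Ea = 0.65
E = 0.92 * 0.82 * 0.65 * 100 = 49.0360%

49.0360 %


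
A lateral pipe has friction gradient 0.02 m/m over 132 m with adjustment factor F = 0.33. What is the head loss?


hf = J * L * F = 0.02 * 132 * 0.33 = 0.8712 m

0.8712 m


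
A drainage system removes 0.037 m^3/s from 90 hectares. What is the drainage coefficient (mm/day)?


DC = Q * 86400 / (A * 10000) * 1000
DC = 0.037 * 86400 / (90 * 10000) * 1000
DC = 3196800.0000 / 900000

3.5520 mm/day


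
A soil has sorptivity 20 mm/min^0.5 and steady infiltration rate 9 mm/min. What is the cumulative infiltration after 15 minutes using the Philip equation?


F = S*sqrt(t) + A*t
F = 20*sqrt(15) + 9*15
F = 20*3.872983 + 135

212.4597 mm


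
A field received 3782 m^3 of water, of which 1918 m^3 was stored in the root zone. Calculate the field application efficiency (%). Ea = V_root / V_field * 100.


Ea = V_root / V_field * 100 = 1918 / 3782 * 100 = 50.7139%

50.7139 %


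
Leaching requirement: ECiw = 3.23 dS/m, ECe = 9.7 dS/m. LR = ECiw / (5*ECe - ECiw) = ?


LR = ECiw / (5*ECe - ECiw)
LR = 3.23 / (5*9.7 - 3.23)
LR = 3.23 / 45.2700

0.0713


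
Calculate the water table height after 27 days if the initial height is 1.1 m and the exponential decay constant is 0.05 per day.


m = m0 * exp(-k*t)
m = 1.1 * exp(-0.05 * 27)
m = 1.1 * exp(-1.3500)

0.2852 m


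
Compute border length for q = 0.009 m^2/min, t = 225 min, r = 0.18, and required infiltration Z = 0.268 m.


L = q*t/((1+r)*Z)
L = 0.009*225/((1+0.18)*0.268)
L = 2.025/0.31624

6.4034 m


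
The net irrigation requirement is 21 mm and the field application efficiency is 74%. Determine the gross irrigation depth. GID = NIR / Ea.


Ea = 74% = 0.74
GID = NIR / Ea = 21 / 0.74 = 28.3784 mm

28.3784 mm


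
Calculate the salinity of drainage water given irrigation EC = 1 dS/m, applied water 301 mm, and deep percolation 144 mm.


EC_dw = EC_iw * D_iw / D_dw
EC_dw = 1 * 301 / 144
EC_dw = 301 / 144

2.0903 dS/m


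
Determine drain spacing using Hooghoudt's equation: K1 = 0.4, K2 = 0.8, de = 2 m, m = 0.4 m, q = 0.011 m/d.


S^2 = 8*K2*de*m/q + 4*K1*m^2/q
S^2 = 8*0.8*2*0.4/0.011 + 4*0.4*0.4^2/0.011
S = sqrt(488.7273)

22.1072 m


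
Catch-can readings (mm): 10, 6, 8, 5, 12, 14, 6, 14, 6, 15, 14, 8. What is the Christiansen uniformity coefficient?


mean = 9.833333 mm
MAD = 3.333333 mm
CU = (1 - 3.333333/9.833333)*100

66.1017 %


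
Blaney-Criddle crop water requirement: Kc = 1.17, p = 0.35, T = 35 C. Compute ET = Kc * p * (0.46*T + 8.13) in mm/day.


ET = Kc * p * (0.46*T + 8.13)
ET = 1.17 * 0.35 * (0.46*35 + 8.13)
ET = 1.17 * 0.35 * 24.2300

9.9222 mm/day


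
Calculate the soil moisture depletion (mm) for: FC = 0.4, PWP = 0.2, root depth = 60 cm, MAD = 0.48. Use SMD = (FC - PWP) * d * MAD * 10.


SMD = (FC - PWP) * d * MAD * 10
SMD = (0.4 - 0.2) * 60 * 0.48 * 10
SMD = 0.2000 * 60 * 0.48 * 10

57.6000 mm


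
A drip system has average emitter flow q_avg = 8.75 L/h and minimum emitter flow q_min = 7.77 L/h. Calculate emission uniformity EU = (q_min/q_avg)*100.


EU = (q_min/q_avg)*100 = (7.77/8.75)*100 = 88.8000%

88.8000 %


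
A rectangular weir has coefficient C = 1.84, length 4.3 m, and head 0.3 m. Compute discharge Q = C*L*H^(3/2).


Q = C * L * H^(3/2) = 1.84 * 4.3 * 0.3^1.5 = 1.84 * 4.3 * 0.164317

1.3001 m^3/s


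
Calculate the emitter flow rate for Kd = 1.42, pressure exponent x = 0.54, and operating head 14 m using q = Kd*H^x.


q = Kd * H^x = 1.42 * 14^0.54 = 1.42 * 4.158236

5.9047 L/h


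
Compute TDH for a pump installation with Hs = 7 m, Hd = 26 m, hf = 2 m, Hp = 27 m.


TDH = Hs + Hd + hf + Hp = 7 + 26 + 2 + 27 = 62

62 m


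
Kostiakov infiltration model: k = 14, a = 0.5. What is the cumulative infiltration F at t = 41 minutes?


F = k * t^a = 14 * 41^0.5
F = 14 * 6.403124

89.6437 mm


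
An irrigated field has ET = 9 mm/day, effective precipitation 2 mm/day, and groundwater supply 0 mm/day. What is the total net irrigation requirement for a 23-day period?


Daily deficit = ET - Pe - GW = 9 - 2 - 0 = 7 mm/day
NIR = 7 * 23 = 161 mm

161.0000 mm


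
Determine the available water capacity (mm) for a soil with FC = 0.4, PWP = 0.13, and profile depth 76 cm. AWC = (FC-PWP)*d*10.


AWC = (FC - PWP) * d * 10
AWC = (0.4 - 0.13) * 76 * 10
AWC = 0.2700 * 76 * 10

205.2000 mm


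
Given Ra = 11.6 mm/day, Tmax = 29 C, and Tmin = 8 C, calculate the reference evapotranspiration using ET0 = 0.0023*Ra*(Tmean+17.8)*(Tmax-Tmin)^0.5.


Tmean = (Tmax + Tmin)/2 = (29 + 8)/2 = 18.5
ET0 = 0.0023 * 11.6 * (18.5 + 17.8) * sqrt(29 - 8)
ET0 = 0.0023 * 11.6 * 36.3 * 4.582576

4.4382 mm/day


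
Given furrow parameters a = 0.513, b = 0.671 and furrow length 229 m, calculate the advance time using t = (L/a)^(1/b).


t = (L/a)^(1/b)
t = (229/0.513)^(1/0.671)
t = 446.393762^(1/0.671)

8890.1536 min


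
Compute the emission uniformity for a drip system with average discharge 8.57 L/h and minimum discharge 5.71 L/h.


EU = (q_min/q_avg)*100 = (5.71/8.57)*100 = 66.6278%

66.6278 %


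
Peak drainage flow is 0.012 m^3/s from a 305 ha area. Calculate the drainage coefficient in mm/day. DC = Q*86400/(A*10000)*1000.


DC = Q * 86400 / (A * 10000) * 1000
DC = 0.012 * 86400 / (305 * 10000) * 1000
DC = 1036800.0000 / 3050000

0.3399 mm/day


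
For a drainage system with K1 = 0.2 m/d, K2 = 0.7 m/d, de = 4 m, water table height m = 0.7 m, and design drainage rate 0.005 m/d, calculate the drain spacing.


S^2 = 8*K2*de*m/q + 4*K1*m^2/q
S^2 = 8*0.7*4*0.7/0.005 + 4*0.2*0.7^2/0.005
S = sqrt(3214.4000)

56.6957 m


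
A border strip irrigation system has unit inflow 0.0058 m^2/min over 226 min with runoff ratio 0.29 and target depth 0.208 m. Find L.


L = q*t/((1+r)*Z)
L = 0.0058*226/((1+0.29)*0.208)
L = 1.3108/0.26832

4.8852 m
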